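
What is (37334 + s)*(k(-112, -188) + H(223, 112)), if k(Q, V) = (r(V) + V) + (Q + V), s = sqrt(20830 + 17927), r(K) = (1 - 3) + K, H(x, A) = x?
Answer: -16986970 - 455*sqrt(38757) ≈ -1.7077e+7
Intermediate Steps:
r(K) = -2 + K
s = sqrt(38757) ≈ 196.87
k(Q, V) = -2 + Q + 3*V (k(Q, V) = ((-2 + V) + V) + (Q + V) = (-2 + 2*V) + (Q + V) = -2 + Q + 3*V)
(37334 + s)*(k(-112, -188) + H(223, 112)) = (37334 + sqrt(38757))*((-2 - 112 + 3*(-188)) + 223) = (37334 + sqrt(38757))*((-2 - 112 - 564) + 223) = (37334 + sqrt(38757))*(-678 + 223) = (37334 + sqrt(38757))*(-455) = -16986970 - 455*sqrt(38757)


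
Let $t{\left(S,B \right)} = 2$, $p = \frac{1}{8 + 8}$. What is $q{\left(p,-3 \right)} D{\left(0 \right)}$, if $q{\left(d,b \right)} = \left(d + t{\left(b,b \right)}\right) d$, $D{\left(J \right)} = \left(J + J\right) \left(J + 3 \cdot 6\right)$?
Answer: $0$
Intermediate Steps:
$p = \frac{1}{16} \approx 0.0625$
$D{\left(J \right)} = 2 J \left(18 + J\right)$ ($D{\left(J \right)} = 2 J \left(J + 18\right) = 2 J \left(18 + J\right)$)
$q{\left(d,b \right)} = d \left(2 + d\right)$ ($q{\left(d,b \right)} = \left(d + 2\right) d = \left(2 + d\right) d = d \left(2 + d\right)$)
$q{\left(p,-3 \right)} D{\left(0 \right)} = \frac{2 + \frac{1}{16}}{16} \cdot 2 \cdot 0 \left(18 + 0\right) = \frac{1}{16} \cdot \frac{33}{16} \cdot 2 \cdot 0 \cdot 18 = \frac{33}{256} \cdot 0 = 0$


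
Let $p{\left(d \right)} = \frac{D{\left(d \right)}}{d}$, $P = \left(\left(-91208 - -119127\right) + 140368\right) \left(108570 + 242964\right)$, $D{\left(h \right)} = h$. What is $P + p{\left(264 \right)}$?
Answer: $59158602259$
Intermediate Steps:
$P = 59158602258$ ($P = \left(\left(-91208 + 119127\right) + 140368\right) 351534 = \left(27919 + 140368\right) 351534 = 168287 \cdot 351534 = 59158602258$)
$p{\left(d \right)} = 1$ ($p{\left(d \right)} = \frac{d}{d} = 1$)
$P + p{\left(264 \right)} = 59158602258 + 1 = 59158602259$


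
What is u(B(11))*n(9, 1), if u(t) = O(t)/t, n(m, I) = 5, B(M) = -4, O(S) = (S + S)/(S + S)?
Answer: -5/4 ≈ -1.2500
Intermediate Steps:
O(S) = 1 (O(S) = (2*S)/((2*S)) = (2*S)*(1/(2*S)) = 1)
u(t) = 1/t
u(B(11))*n(9, 1) = 5/(-4) = -¼*5 = -5/4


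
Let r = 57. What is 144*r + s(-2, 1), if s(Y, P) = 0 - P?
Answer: 8207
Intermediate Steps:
s(Y, P) = -P
144*r + s(-2, 1) = 144*57 - 1*1 = 8208 - 1 = 8207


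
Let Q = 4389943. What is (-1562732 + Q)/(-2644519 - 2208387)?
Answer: -2827211/4852906 ≈ -0.58258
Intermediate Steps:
(-1562732 + Q)/(-2644519 - 2208387) = (-1562732 + 4389943)/(-2644519 - 2208387) = 2827211/(-4852906) = 2827211*(-1/4852906) = -2827211/4852906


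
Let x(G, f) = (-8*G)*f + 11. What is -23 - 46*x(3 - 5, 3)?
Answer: -2737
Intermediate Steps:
x(G, f) = 11 - 8*G*f (x(G, f) = -8*G*f + 11 = 11 - 8*G*f)
-23 - 46*x(3 - 5, 3) = -23 - 46*(11 - 8*(3 - 5)*3) = -23 - 46*(11 - 8*(-2)*3) = -23 - 46*(11 + 48) = -23 - 46*59 = -23 - 2714 = -2737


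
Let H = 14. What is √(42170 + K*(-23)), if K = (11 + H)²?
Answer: √27795 ≈ 166.72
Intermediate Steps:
K = 625 (K = (11 + 14)² = 25² = 625)
√(42170 + K*(-23)) = √(42170 + 625*(-23)) = √(42170 - 14375) = √27795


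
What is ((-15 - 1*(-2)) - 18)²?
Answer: 961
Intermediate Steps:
((-15 - 1*(-2)) - 18)² = ((-15 + 2) - 18)² = (-13 - 18)² = (-31)² = 961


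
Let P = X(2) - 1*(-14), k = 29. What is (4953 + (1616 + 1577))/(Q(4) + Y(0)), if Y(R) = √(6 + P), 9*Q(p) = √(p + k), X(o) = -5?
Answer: 73314/(√33 + 9*√15) ≈ 1805.7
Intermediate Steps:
P = 9 (P = -5 - 1*(-14) = -5 + 14 = 9)
Q(p) = √(29 + p)/9 (Q(p) = √(p + 29)/9 = √(29 + p)/9)
Y(R) = √15 (Y(R) = √(6 + 9) = √15)
(4953 + (1616 + 1577))/(Q(4) + Y(0)) = (4953 + (1616 + 1577))/(√(29 + 4)/9 + √15) = (4953 + 3193)/(√33/9 + √15) = 8146/(√15 + √33/9)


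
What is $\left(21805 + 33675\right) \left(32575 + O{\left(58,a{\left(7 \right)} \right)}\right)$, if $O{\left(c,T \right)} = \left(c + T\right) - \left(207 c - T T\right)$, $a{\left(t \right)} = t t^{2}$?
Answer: $7690582120$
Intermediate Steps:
$a{\left(t \right)} = t^{3}$
$O{\left(c,T \right)} = T + T^{2} - 206 c$ ($O{\left(c,T \right)} = \left(T + c\right) + \left(\left(\left(- 207 c + T^{2}\right) + c\right) - c\right) = \left(T + c\right) + \left(\left(\left(T^{2} - 207 c\right) + c\right) - c\right) = \left(T + c\right) + \left(\left(T^{2} - 206 c\right) - c\right) = \left(T + c\right) + \left(T^{2} - 207 c\right) = T + T^{2} - 206 c$)
$\left(21805 + 33675\right) \left(32575 + O{\left(58,a{\left(7 \right)} \right)}\right) = \left(21805 + 33675\right) \left(32575 + \left(7^{3} + \left(7^{3}\right)^{2} - 11948\right)\right) = 55480 \left(32575 + \left(343 + 343^{2} - 11948\right)\right) = 55480 \left(32575 + \left(343 + 117649 - 11948\right)\right) = 55480 \left(32575 + 106044\right) = 55480 \cdot 138619 = 7690582120$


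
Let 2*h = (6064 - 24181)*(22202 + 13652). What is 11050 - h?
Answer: 324794509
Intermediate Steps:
h = -324783459 (h = ((6064 - 24181)*(22202 + 13652))/2 = (-18117*35854)/2 = (1/2)*(-649566918) = -324783459)
11050 - h = 11050 - 1*(-324783459) = 11050 + 324783459 = 324794509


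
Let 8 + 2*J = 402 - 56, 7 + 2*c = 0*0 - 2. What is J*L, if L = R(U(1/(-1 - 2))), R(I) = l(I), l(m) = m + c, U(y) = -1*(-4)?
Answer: -169/2 ≈ -84.500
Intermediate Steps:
U(y) = 4
c = -9/2 (c = -7/2 + (0*0 - 2)/2 = -7/2 + (0 - 2)/2 = -7/2 + (½)*(-2) = -7/2 - 1 = -9/2 ≈ -4.5000)
l(m) = -9/2 + m (l(m) = m - 9/2 = -9/2 + m)
R(I) = -9/2 + I
L = -½ (L = -9/2 + 4 = -½ ≈ -0.50000)
J = 169 (J = -4 + (402 - 56)/2 = -4 + (½)*346 = -4 + 173 = 169)
J*L = 169*(-½) = -169/2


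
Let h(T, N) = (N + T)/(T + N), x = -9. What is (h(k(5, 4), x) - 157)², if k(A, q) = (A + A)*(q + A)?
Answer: 24336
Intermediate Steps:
k(A, q) = 2*A*(A + q) (k(A, q) = (2*A)*(A + q) = 2*A*(A + q))
h(T, N) = 1 (h(T, N) = (N + T)/(N + T) = 1)
(h(k(5, 4), x) - 157)² = (1 - 157)² = (-156)² = 24336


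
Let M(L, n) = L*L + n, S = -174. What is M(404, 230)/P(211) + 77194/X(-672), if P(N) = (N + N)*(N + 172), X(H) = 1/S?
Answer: -1085460415905/80813 ≈ -1.3432e+7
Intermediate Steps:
X(H) = -1/174 (X(H) = 1/(-174) = -1/174)
P(N) = 2*N*(172 + N) (P(N) = (2*N)*(172 + N) = 2*N*(172 + N))
M(L, n) = n + L**2 (M(L, n) = L**2 + n = n + L**2)
M(404, 230)/P(211) + 77194/X(-672) = (230 + 404**2)/((2*211*(172 + 211))) + 77194/(-1/174) = (230 + 163216)/((2*211*383)) + 77194*(-174) = 163446/161626 - 13431756 = 163446*(1/161626) - 13431756 = 81723/80813 - 13431756 = -1085460415905/80813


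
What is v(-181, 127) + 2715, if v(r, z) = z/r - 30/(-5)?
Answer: 492374/181 ≈ 2720.3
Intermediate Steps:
v(r, z) = 6 + z/r (v(r, z) = z/r - 30*(-⅕) = z/r + 6 = 6 + z/r)
v(-181, 127) + 2715 = (6 + 127/(-181)) + 2715 = (6 + 127*(-1/181)) + 2715 = (6 - 127/181) + 2715 = 959/181 + 2715 = 492374/181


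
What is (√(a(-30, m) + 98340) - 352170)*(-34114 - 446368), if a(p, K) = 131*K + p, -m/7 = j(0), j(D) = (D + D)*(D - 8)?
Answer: 169211345940 - 480482*√98310 ≈ 1.6906e+11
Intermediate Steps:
j(D) = 2*D*(-8 + D) (j(D) = (2*D)*(-8 + D) = 2*D*(-8 + D))
m = 0 (m = -14*0*(-8 + 0) = -14*0*(-8) = -7*0 = 0)
a(p, K) = p + 131*K
(√(a(-30, m) + 98340) - 352170)*(-34114 - 446368) = (√((-30 + 131*0) + 98340) - 352170)*(-34114 - 446368) = (√((-30 + 0) + 98340) - 352170)*(-480482) = (√(-30 + 98340) - 352170)*(-480482) = (√98310 - 352170)*(-480482) = (-352170 + √98310)*(-480482) = 169211345940 - 480482*√98310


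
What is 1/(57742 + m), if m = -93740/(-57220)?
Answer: 2861/165204549 ≈ 1.7318e-5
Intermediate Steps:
m = 4687/2861 (m = -93740*(-1/57220) = 4687/2861 ≈ 1.6382)
1/(57742 + m) = 1/(57742 + 4687/2861) = 1/(165204549/2861) = 2861/165204549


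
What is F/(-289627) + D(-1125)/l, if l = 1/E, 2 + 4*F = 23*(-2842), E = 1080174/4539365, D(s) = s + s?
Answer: -140766563333534/262944533371 ≈ -535.35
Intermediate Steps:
D(s) = 2*s
E = 1080174/4539365 (E = 1080174*(1/4539365) = 1080174/4539365 ≈ 0.23796)
F = -16342 (F = -½ + (23*(-2842))/4 = -½ + (¼)*(-65366) = -½ - 32683/2 = -16342)
l = 4539365/1080174 (l = 1/(1080174/4539365) = 4539365/1080174 ≈ 4.2024)
F/(-289627) + D(-1125)/l = -16342/(-289627) + (2*(-1125))/(4539365/1080174) = -16342*(-1/289627) - 2250*1080174/4539365 = 16342/289627 - 486078300/907873 = -140766563333534/262944533371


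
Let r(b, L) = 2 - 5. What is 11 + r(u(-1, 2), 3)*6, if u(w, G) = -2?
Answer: -7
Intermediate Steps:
r(b, L) = -3
11 + r(u(-1, 2), 3)*6 = 11 - 3*6 = 11 - 18 = -7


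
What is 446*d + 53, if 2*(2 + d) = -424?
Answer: -95391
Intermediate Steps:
d = -214 (d = -2 + (½)*(-424) = -2 - 212 = -214)
446*d + 53 = 446*(-214) + 53 = -95444 + 53 = -95391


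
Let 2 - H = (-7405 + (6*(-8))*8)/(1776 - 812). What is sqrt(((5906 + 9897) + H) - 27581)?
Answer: 15*I*sqrt(12150979)/482 ≈ 108.48*I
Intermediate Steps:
H = 9717/964 (H = 2 - (-7405 + (6*(-8))*8)/(1776 - 812) = 2 - (-7405 - 48*8)/964 = 2 - (-7405 - 384)/964 = 2 - (-7789)/964 = 2 - 1*(-7789/964) = 2 + 7789/964 = 9717/964 ≈ 10.080)
sqrt(((5906 + 9897) + H) - 27581) = sqrt(((5906 + 9897) + 9717/964) - 27581) = sqrt((15803 + 9717/964) - 27581) = sqrt(15243809/964 - 27581) = sqrt(-11344275/964) = 15*I*sqrt(12150979)/482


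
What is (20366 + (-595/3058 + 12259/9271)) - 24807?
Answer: -125873566861/28350718 ≈ -4439.9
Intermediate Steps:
(20366 + (-595/3058 + 12259/9271)) - 24807 = (20366 + 31971777/28350718) - 24807 = 577422694565/28350718 - 24807 = -125873566861/28350718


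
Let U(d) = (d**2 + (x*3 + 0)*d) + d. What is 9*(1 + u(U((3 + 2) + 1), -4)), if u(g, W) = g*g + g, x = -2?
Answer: 387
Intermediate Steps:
U(d) = d**2 - 5*d (U(d) = (d**2 + (-2*3 + 0)*d) + d = (d**2 + (-6 + 0)*d) + d = (d**2 - 6*d) + d = d**2 - 5*d)
u(g, W) = g + g**2 (u(g, W) = g**2 + g = g + g**2)
9*(1 + u(U((3 + 2) + 1), -4)) = 9*(1 + (((3 + 2) + 1)*(-5 + ((3 + 2) + 1)))*(1 + ((3 + 2) + 1)*(-5 + ((3 + 2) + 1)))) = 9*(1 + ((5 + 1)*(-5 + (5 + 1)))*(1 + (5 + 1)*(-5 + (5 + 1)))) = 9*(1 + (6*(-5 + 6))*(1 + 6*(-5 + 6))) = 9*(1 + (6*1)*(1 + 6*1)) = 9*(1 + 6*(1 + 6)) = 9*(1 + 6*7) = 9*(1 + 42) = 9*43 = 387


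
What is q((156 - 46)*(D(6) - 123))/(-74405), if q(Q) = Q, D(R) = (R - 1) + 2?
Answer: 2552/14881 ≈ 0.17149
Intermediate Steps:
D(R) = 1 + R (D(R) = (-1 + R) + 2 = 1 + R)
q((156 - 46)*(D(6) - 123))/(-74405) = ((156 - 46)*((1 + 6) - 123))/(-74405) = (110*(7 - 123))*(-1/74405) = (110*(-116))*(-1/74405) = -12760*(-1/74405) = 2552/14881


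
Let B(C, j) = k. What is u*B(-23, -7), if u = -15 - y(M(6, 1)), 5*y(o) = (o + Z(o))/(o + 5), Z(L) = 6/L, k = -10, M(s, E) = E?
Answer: 457/3 ≈ 152.33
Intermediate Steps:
y(o) = (o + 6/o)/(5*(5 + o)) (y(o) = ((o + 6/o)/(o + 5))/5 = ((o + 6/o)/(5 + o))/5 = (o + 6/o)/(5*(5 + o)))
B(C, j) = -10
u = -457/30 (u = -15 - (6 + 1**2)/(5*1*(5 + 1)) = -15 - (6 + 1)/(5*6) = -15 - 7/(5*6) = -15 - 1*7/30 = -15 - 7/30 = -457/30 ≈ -15.233)
u*B(-23, -7) = -457/30*(-10) = 457/3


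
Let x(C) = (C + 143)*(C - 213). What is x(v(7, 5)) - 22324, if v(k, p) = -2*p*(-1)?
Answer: -53383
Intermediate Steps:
v(k, p) = 2*p
x(C) = (-213 + C)*(143 + C) (x(C) = (143 + C)*(-213 + C) = (-213 + C)*(143 + C))
x(v(7, 5)) - 22324 = (-30459 + (2*5)² - 140*5) - 22324 = (-30459 + 10² - 70*10) - 22324 = (-30459 + 100 - 700) - 22324 = -31059 - 22324 = -53383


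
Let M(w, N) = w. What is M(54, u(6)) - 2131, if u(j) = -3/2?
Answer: -2077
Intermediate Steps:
u(j) = -3/2 (u(j) = -3*½ = -3/2)
M(54, u(6)) - 2131 = 54 - 2131 = -2077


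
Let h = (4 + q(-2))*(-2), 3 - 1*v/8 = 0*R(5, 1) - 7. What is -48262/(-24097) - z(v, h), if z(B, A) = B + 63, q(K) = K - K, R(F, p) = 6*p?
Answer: -3397609/24097 ≈ -141.00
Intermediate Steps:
q(K) = 0
v = 80 (v = 24 - 8*(0*(6*1) - 7) = 24 - 8*(0*6 - 7) = 24 - 8*(0 - 7) = 24 - 8*(-7) = 24 + 56 = 80)
h = -8 (h = (4 + 0)*(-2) = 4*(-2) = -8)
z(B, A) = 63 + B
-48262/(-24097) - z(v, h) = -48262/(-24097) - (63 + 80) = -48262*(-1/24097) - 1*143 = 48262/24097 - 143 = -3397609/24097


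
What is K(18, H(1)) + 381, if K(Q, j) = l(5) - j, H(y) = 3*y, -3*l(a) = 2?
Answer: 1132/3 ≈ 377.33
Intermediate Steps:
l(a) = -⅔ (l(a) = -⅓*2 = -⅔)
K(Q, j) = -⅔ - j
K(18, H(1)) + 381 = (-⅔ - 3) + 381 = -11/3 + 381 = 1132/3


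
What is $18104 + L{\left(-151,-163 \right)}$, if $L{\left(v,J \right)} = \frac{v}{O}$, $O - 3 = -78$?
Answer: $\frac{1357951}{75} \approx 18106.0$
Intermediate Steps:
$O = -75$ ($O = 3 - 78 = -75$)
$L{\left(v,J \right)} = - \frac{v}{75}$ ($L{\left(v,J \right)} = \frac{v}{-75} = v \left(- \frac{1}{75}\right) = - \frac{v}{75}$)
$18104 + L{\left(-151,-163 \right)} = 18104 - - \frac{151}{75} = 18104 + \frac{151}{75} = \frac{1357951}{75}$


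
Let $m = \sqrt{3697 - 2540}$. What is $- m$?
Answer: $- \sqrt{1157} \approx -34.015$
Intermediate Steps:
$m = \sqrt{1157} \approx 34.015$
$- m = - \sqrt{1157}$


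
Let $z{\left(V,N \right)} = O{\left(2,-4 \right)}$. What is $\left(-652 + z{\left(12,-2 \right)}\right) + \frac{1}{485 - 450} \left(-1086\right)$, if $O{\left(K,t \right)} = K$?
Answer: $- \frac{23836}{35} \approx -681.03$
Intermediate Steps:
$z{\left(V,N \right)} = 2$
$\left(-652 + z{\left(12,-2 \right)}\right) + \frac{1}{485 - 450} \left(-1086\right) = \left(-652 + 2\right) + \frac{1}{485 - 450} \left(-1086\right) = -650 + \frac{1}{35} \left(-1086\right) = -650 - \frac{1086}{35} = - \frac{23836}{35}$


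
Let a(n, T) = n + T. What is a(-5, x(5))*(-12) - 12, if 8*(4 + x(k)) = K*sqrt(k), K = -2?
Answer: 96 + 3*sqrt(5) ≈ 102.71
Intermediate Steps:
x(k) = -4 - sqrt(k)/4 (x(k) = -4 + (-2*sqrt(k))/8 = -4 - sqrt(k)/4)
a(n, T) = T + n
a(-5, x(5))*(-12) - 12 = ((-4 - sqrt(5)/4) - 5)*(-12) - 12 = (-9 - sqrt(5)/4)*(-12) - 12 = (108 + 3*sqrt(5)) - 12 = 96 + 3*sqrt(5)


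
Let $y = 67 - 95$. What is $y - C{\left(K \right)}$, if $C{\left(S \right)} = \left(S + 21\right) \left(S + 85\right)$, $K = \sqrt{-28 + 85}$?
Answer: $-1870 - 106 \sqrt{57} \approx -2670.3$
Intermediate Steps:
$K = \sqrt{57} \approx 7.5498$
$y = -28$ ($y = 67 - 95 = -28$)
$C{\left(S \right)} = \left(21 + S\right) \left(85 + S\right)$
$y - C{\left(K \right)} = -28 - \left(1785 + \left(\sqrt{57}\right)^{2} + 106 \sqrt{57}\right) = -28 - \left(1785 + 57 + 106 \sqrt{57}\right) = -28 - \left(1842 + 106 \sqrt{57}\right) = -1870 - 106 \sqrt{57}$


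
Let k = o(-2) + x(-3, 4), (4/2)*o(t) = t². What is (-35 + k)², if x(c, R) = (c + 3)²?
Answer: 1089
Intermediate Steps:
x(c, R) = (3 + c)²
o(t) = t²/2
k = 2 (k = (½)*(-2)² + (3 - 3)² = (½)*4 + 0² = 2 + 0 = 2)
(-35 + k)² = (-35 + 2)² = (-33)² = 1089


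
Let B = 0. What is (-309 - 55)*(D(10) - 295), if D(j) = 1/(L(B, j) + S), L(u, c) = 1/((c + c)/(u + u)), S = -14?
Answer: 107406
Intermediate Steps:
L(u, c) = u/c (L(u, c) = 1/((2*c)/((2*u))) = 1/((2*c)*(1/(2*u))) = 1/(c/u) = 1*(u/c) = u/c)
D(j) = -1/14 (D(j) = 1/(0/j - 14) = 1/(0 - 14) = 1/(-14) = -1/14)
(-309 - 55)*(D(10) - 295) = (-309 - 55)*(-1/14 - 295) = -364*(-4131/14) = 107406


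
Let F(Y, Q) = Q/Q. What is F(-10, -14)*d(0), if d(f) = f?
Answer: 0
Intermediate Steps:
F(Y, Q) = 1
F(-10, -14)*d(0) = 1*0 = 0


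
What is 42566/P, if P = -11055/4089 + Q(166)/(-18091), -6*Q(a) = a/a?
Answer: -6297562996068/399990647 ≈ -15744.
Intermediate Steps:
Q(a) = -⅙ (Q(a) = -a/(6*a) = -⅙*1 = -⅙)
P = -399990647/147948198 (P = -11055/4089 - ⅙/(-18091) = -11055*1/4089 - ⅙*(-1/18091) = -3685/1363 + 1/108546 = -399990647/147948198 ≈ -2.7036)
42566/P = 42566/(-399990647/147948198) = 42566*(-147948198/399990647) = -6297562996068/399990647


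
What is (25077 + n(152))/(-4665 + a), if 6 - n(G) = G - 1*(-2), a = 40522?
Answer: 24929/35857 ≈ 0.69523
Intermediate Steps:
n(G) = 4 - G (n(G) = 6 - (G - 1*(-2)) = 6 - (G + 2) = 6 - (2 + G) = 6 + (-2 - G) = 4 - G)
(25077 + n(152))/(-4665 + a) = (25077 + (4 - 1*152))/(-4665 + 40522) = (25077 + (4 - 152))/35857 = (25077 - 148)*(1/35857) = 24929*(1/35857) = 24929/35857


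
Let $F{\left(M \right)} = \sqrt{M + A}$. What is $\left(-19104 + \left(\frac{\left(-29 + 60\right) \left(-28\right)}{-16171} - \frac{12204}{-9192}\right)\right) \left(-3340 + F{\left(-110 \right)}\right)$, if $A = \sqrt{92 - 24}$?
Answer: $\frac{395161862480830}{6193493} - \frac{236623869749 \sqrt{-110 + 2 \sqrt{17}}}{12386986} \approx 6.3803 \cdot 10^{7} - 1.9269 \cdot 10^{5} i$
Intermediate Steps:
$A = 2 \sqrt{17}$ ($A = \sqrt{68} = 2 \sqrt{17} \approx 8.2462$)
$F{\left(M \right)} = \sqrt{M + 2 \sqrt{17}}$
$\left(-19104 + \left(\frac{\left(-29 + 60\right) \left(-28\right)}{-16171} - \frac{12204}{-9192}\right)\right) \left(-3340 + F{\left(-110 \right)}\right) = \left(-19104 + \left(\frac{\left(-29 + 60\right) \left(-28\right)}{-16171} - \frac{12204}{-9192}\right)\right) \left(-3340 + \sqrt{-110 + 2 \sqrt{17}}\right) = \left(-19104 + \left(31 \left(-28\right) \left(- \frac{1}{16171}\right) - - \frac{1017}{766}\right)\right) \left(-3340 + \sqrt{-110 + 2 \sqrt{17}}\right) = \left(-19104 + \left(\left(-868\right) \left(- \frac{1}{16171}\right) + \frac{1017}{766}\right)\right) \left(-3340 + \sqrt{-110 + 2 \sqrt{17}}\right) = \left(-19104 + \left(\frac{868}{16171} + \frac{1017}{766}\right)\right) \left(-3340 + \sqrt{-110 + 2 \sqrt{17}}\right) = \left(-19104 + \frac{17110795}{12386986}\right) \left(-3340 + \sqrt{-110 + 2 \sqrt{17}}\right) = - \frac{236623869749 \left(-3340 + \sqrt{-110 + 2 \sqrt{17}}\right)}{12386986} = \frac{395161862480830}{6193493} - \frac{236623869749 \sqrt{-110 + 2 \sqrt{17}}}{12386986}$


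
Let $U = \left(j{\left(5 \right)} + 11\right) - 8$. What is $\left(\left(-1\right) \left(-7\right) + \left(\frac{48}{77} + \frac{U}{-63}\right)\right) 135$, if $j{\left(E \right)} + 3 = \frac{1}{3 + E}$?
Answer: $\frac{633795}{616} \approx 1028.9$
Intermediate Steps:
$j{\left(E \right)} = -3 + \frac{1}{3 + E}$
$U = \frac{1}{8}$ ($U = \left(\frac{-8 - 15}{3 + 5} + 11\right) - 8 = \left(\frac{-8 - 15}{8} + 11\right) - 8 = \left(\frac{1}{8} \left(-23\right) + 11\right) - 8 = \left(- \frac{23}{8} + 11\right) - 8 = \frac{65}{8} - 8 = \frac{1}{8} \approx 0.125$)
$\left(\left(-1\right) \left(-7\right) + \left(\frac{48}{77} + \frac{U}{-63}\right)\right) 135 = \left(\left(-1\right) \left(-7\right) + \left(\frac{48}{77} + \frac{1}{8 \left(-63\right)}\right)\right) 135 = \left(7 + \left(48 \cdot \frac{1}{77} + \frac{1}{8} \left(- \frac{1}{63}\right)\right)\right) 135 = \left(7 + \left(\frac{48}{77} - \frac{1}{504}\right)\right) 135 = \left(7 + \frac{3445}{5544}\right) 135 = \frac{42253}{5544} \cdot 135 = \frac{633795}{616}$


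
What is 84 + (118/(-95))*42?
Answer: 3024/95 ≈ 31.832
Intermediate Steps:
84 + (118/(-95))*42 = 84 + (118*(-1/95))*42 = 84 - 118/95*42 = 84 - 4956/95 = 3024/95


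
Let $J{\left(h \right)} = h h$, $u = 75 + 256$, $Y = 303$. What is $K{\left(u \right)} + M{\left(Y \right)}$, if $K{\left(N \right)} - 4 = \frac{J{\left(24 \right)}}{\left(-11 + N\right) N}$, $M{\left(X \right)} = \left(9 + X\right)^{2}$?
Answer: $\frac{161110949}{1655} \approx 97348.0$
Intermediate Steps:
$u = 331$
$J{\left(h \right)} = h^{2}$
$K{\left(N \right)} = 4 + \frac{576}{N \left(-11 + N\right)}$ ($K{\left(N \right)} = 4 + \frac{24^{2}}{\left(-11 + N\right) N} = 4 + \frac{576}{N \left(-11 + N\right)}$)
$K{\left(u \right)} + M{\left(Y \right)} = \frac{4 \left(144 + 331^{2} - 3641\right)}{331 \left(-11 + 331\right)} + \left(9 + 303\right)^{2} = 4 \cdot \frac{1}{331} \cdot \frac{1}{320} \left(144 + 109561 - 3641\right) + 312^{2} = 4 \cdot \frac{1}{331} \cdot \frac{1}{320} \cdot 106064 + 97344 = \frac{6629}{1655} + 97344 = \frac{161110949}{1655}$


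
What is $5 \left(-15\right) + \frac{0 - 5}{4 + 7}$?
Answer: $- \frac{830}{11} \approx -75.455$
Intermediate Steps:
$5 \left(-15\right) + \frac{0 - 5}{4 + 7} = -75 - \frac{5}{11} = - \frac{830}{11}$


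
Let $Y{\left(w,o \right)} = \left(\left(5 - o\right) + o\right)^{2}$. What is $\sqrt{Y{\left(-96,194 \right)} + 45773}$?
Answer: $\sqrt{45798} \approx 214.0$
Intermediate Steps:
$Y{\left(w,o \right)} = 25$ ($Y{\left(w,o \right)} = 5^{2} = 25$)
$\sqrt{Y{\left(-96,194 \right)} + 45773} = \sqrt{25 + 45773} = \sqrt{45798}$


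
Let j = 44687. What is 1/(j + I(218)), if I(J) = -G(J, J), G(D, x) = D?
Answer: 1/44469 ≈ 2.2488e-5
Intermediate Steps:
I(J) = -J
1/(j + I(218)) = 1/(44687 - 1*218) = 1/(44687 - 218) = 1/44469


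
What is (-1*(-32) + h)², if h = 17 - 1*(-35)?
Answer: 7056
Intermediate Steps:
h = 52 (h = 17 + 35 = 52)
(-1*(-32) + h)² = (-1*(-32) + 52)² = (32 + 52)² = 84² = 7056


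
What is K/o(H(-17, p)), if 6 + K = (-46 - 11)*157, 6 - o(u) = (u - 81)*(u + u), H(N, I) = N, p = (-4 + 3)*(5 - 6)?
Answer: 8955/3326 ≈ 2.6924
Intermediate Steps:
p = 1 (p = -1*(-1) = 1)
o(u) = 6 - 2*u*(-81 + u) (o(u) = 6 - (u - 81)*(u + u) = 6 - (-81 + u)*2*u = 6 - 2*u*(-81 + u))
K = -8955 (K = -6 + (-46 - 11)*157 = -6 - 57*157 = -6 - 8949 = -8955)
K/o(H(-17, p)) = -8955/(6 - 2*(-17)² + 162*(-17)) = -8955/(6 - 2*289 - 2754) = -8955/(6 - 578 - 2754) = -8955/(-3326) = -8955*(-1/3326) = 8955/3326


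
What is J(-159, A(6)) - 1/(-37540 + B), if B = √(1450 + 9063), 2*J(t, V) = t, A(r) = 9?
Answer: -224069257753/2818482174 + √10513/1409241087 ≈ -79.500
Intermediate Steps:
J(t, V) = t/2
B = √10513 ≈ 102.53
J(-159, A(6)) - 1/(-37540 + B) = (½)*(-159) - 1/(-37540 + √10513) = -159/2 - 1/(-37540 + √10513)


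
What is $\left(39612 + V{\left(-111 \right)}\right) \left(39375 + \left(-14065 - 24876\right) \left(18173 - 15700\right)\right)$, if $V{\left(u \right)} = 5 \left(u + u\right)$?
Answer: $-3706268666436$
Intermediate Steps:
$V{\left(u \right)} = 10 u$ ($V{\left(u \right)} = 5 \cdot 2 u = 10 u$)
$\left(39612 + V{\left(-111 \right)}\right) \left(39375 + \left(-14065 - 24876\right) \left(18173 - 15700\right)\right) = \left(39612 + 10 \left(-111\right)\right) \left(39375 + \left(-14065 - 24876\right) \left(18173 - 15700\right)\right) = \left(39612 - 1110\right) \left(39375 - 96301093\right) = 38502 \left(39375 - 96301093\right) = 38502 \left(-96261718\right) = -3706268666436$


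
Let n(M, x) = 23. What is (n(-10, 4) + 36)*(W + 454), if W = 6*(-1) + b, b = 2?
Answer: 26550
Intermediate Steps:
W = -4 (W = 6*(-1) + 2 = -6 + 2 = -4)
(n(-10, 4) + 36)*(W + 454) = (23 + 36)*(-4 + 454) = 59*450 = 26550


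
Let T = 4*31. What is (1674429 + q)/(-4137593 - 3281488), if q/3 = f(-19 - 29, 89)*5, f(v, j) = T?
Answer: -558763/2473027 ≈ -0.22594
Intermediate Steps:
T = 124
f(v, j) = 124
q = 1860 (q = 3*(124*5) = 3*620 = 1860)
(1674429 + q)/(-4137593 - 3281488) = (1674429 + 1860)/(-4137593 - 3281488) = 1676289/(-7419081) = 1676289*(-1/7419081) = -558763/2473027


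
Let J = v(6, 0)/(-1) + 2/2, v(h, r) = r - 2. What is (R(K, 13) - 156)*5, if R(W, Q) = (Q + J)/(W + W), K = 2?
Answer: -760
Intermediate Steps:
v(h, r) = -2 + r
J = 3 (J = (-2 + 0)/(-1) + 2/2 = -2*(-1) + 2*(1/2) = 2 + 1 = 3)
R(W, Q) = (3 + Q)/(2*W) (R(W, Q) = (Q + 3)/(W + W) = (3 + Q)/((2*W)) = (3 + Q)*(1/(2*W)) = (3 + Q)/(2*W))
(R(K, 13) - 156)*5 = ((1/2)*(3 + 13)/2 - 156)*5 = ((1/2)*(1/2)*16 - 156)*5 = (4 - 156)*5 = -152*5 = -760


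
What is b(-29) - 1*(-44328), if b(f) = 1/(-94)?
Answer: 4166831/94 ≈ 44328.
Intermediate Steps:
b(f) = -1/94
b(-29) - 1*(-44328) = -1/94 - 1*(-44328) = -1/94 + 44328 = 4166831/94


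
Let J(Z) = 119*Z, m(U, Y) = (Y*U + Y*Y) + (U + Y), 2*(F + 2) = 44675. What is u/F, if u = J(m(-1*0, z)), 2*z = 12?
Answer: 9996/44671 ≈ 0.22377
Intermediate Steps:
z = 6 (z = (½)*12 = 6)
F = 44671/2 (F = -2 + (½)*44675 = -2 + 44675/2 = 44671/2 ≈ 22336.)
m(U, Y) = U + Y + Y² + U*Y (m(U, Y) = (U*Y + Y²) + (U + Y) = (Y² + U*Y) + (U + Y) = U + Y + Y² + U*Y)
u = 4998 (u = 119*(-1*0 + 6 + 6² - 1*0*6) = 119*(0 + 6 + 36 + 0*6) = 119*(0 + 6 + 36 + 0) = 119*42 = 4998)
u/F = 4998/(44671/2) = 4998*(2/44671) = 9996/44671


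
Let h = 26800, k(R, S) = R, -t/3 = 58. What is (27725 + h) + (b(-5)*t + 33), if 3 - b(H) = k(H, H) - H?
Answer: 54036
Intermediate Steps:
t = -174 (t = -3*58 = -174)
b(H) = 3 (b(H) = 3 - (H - H) = 3 - 1*0 = 3 + 0 = 3)
(27725 + h) + (b(-5)*t + 33) = (27725 + 26800) + (3*(-174) + 33) = 54525 + (-522 + 33) = 54525 - 489 = 54036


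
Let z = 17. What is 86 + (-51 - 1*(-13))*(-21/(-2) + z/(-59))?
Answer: -17821/59 ≈ -302.05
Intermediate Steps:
86 + (-51 - 1*(-13))*(-21/(-2) + z/(-59)) = 86 + (-51 - 1*(-13))*(-21/(-2) + 17/(-59)) = 86 + (-51 + 13)*(-21*(-½) + 17*(-1/59)) = 86 - 38*(21/2 - 17/59) = 86 - 38*1205/118 = 86 - 22895/59 = -17821/59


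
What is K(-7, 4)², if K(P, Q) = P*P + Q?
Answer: 2809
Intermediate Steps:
K(P, Q) = Q + P² (K(P, Q) = P² + Q = Q + P²)
K(-7, 4)² = (4 + (-7)²)² = (4 + 49)² = 53² = 2809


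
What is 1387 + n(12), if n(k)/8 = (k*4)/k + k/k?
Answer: 1427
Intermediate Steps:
n(k) = 40 (n(k) = 8*((k*4)/k + k/k) = 8*((4*k)/k + 1) = 8*(4 + 1) = 8*5 = 40)
1387 + n(12) = 1387 + 40 = 1427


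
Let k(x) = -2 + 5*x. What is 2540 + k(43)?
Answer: 2753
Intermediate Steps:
2540 + k(43) = 2540 + (-2 + 5*43) = 2540 + (-2 + 215) = 2540 + 213 = 2753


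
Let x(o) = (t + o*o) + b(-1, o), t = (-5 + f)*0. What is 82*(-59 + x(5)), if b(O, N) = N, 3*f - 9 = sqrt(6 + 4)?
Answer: -2378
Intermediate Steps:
f = 3 + sqrt(10)/3 (f = 3 + sqrt(6 + 4)/3 = 3 + sqrt(10)/3 ≈ 4.0541)
t = 0 (t = (-5 + (3 + sqrt(10)/3))*0 = (-2 + sqrt(10)/3)*0 = 0)
x(o) = o + o**2 (x(o) = (0 + o*o) + o = (0 + o**2) + o = o**2 + o = o + o**2)
82*(-59 + x(5)) = 82*(-59 + 5*(1 + 5)) = 82*(-59 + 5*6) = 82*(-59 + 30) = 82*(-29) = -2378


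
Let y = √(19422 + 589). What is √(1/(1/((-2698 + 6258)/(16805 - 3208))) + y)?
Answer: √(48405320 + 184878409*√20011)/13597 ≈ 11.905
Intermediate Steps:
y = √20011 ≈ 141.46
√(1/(1/((-2698 + 6258)/(16805 - 3208))) + y) = √(1/(1/((-2698 + 6258)/(16805 - 3208))) + √20011) = √(1/(1/(3560/13597)) + √20011) = √(1/(13597/3560) + √20011) = √(3560/13597 + √20011)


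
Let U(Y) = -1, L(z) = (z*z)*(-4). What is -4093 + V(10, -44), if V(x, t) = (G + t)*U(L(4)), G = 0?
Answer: -4049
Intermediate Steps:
L(z) = -4*z² (L(z) = z²*(-4) = -4*z²)
V(x, t) = -t (V(x, t) = (0 + t)*(-1) = t*(-1) = -t)
-4093 + V(10, -44) = -4093 - 1*(-44) = -4093 + 44 = -4049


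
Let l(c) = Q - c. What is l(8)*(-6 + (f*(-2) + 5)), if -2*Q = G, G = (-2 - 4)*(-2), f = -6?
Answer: -154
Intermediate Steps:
G = 12 (G = -6*(-2) = 12)
Q = -6 (Q = -1/2*12 = -6)
l(c) = -6 - c
l(8)*(-6 + (f*(-2) + 5)) = (-6 - 1*8)*(-6 + (-6*(-2) + 5)) = (-6 - 8)*(-6 + (12 + 5)) = -14*(-6 + 17) = -14*11 = -154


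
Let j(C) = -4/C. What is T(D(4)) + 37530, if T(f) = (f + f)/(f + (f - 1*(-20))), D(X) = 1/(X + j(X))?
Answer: 1163431/31 ≈ 37530.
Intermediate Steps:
D(X) = 1/(X - 4/X)
T(f) = 2*f/(20 + 2*f) (T(f) = (2*f)/(f + (f + 20)) = (2*f)/(f + (20 + f)) = (2*f)/(20 + 2*f) = 2*f/(20 + 2*f))
T(D(4)) + 37530 = (4/(-4 + 4²))/(10 + 4/(-4 + 4²)) + 37530 = (4/(-4 + 16))/(10 + 4/(-4 + 16)) + 37530 = (4/12)/(10 + 4/12) + 37530 = (4*(1/12))/(10 + 4*(1/12)) + 37530 = 1/(3*(10 + ⅓)) + 37530 = 1/(3*(31/3)) + 37530 = (⅓)*(3/31) + 37530 = 1/31 + 37530 = 1163431/31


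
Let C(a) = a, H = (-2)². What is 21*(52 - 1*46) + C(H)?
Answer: 130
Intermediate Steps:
H = 4
21*(52 - 1*46) + C(H) = 21*(52 - 1*46) + 4 = 21*(52 - 46) + 4 = 21*6 + 4 = 126 + 4 = 130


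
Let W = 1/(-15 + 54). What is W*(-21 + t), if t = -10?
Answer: -31/39 ≈ -0.79487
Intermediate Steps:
W = 1/39 ≈ 0.025641
W*(-21 + t) = (-21 - 10)/39 = (1/39)*(-31) = -31/39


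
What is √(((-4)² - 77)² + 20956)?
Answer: √24677 ≈ 157.09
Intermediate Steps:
√(((-4)² - 77)² + 20956) = √((16 - 77)² + 20956) = √((-61)² + 20956) = √(3721 + 20956) = √24677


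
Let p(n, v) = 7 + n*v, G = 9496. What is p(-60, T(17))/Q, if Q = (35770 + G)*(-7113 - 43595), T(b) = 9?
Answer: 41/176565256 ≈ 2.3221e-7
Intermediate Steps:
Q = -2295348328 (Q = (35770 + 9496)*(-7113 - 43595) = 45266*(-50708) = -2295348328)
p(-60, T(17))/Q = (7 - 60*9)/(-2295348328) = (7 - 540)*(-1/2295348328) = -533*(-1/2295348328) = 41/176565256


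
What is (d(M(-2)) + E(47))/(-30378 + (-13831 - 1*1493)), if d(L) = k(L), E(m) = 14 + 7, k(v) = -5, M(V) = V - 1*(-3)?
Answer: -8/22851 ≈ -0.00035009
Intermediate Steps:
M(V) = 3 + V (M(V) = V + 3 = 3 + V)
E(m) = 21
d(L) = -5
(d(M(-2)) + E(47))/(-30378 + (-13831 - 1*1493)) = (-5 + 21)/(-30378 + (-13831 - 1*1493)) = 16/(-30378 + (-13831 - 1493)) = 16/(-30378 - 15324) = 16/(-45702) = 16*(-1/45702) = -8/22851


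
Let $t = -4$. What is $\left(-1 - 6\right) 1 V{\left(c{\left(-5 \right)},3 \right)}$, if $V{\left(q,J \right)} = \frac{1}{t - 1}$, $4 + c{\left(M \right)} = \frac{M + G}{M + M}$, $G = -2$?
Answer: $\frac{7}{5} \approx 1.4$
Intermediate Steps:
$c{\left(M \right)} = -4 + \frac{-2 + M}{2 M}$ ($c{\left(M \right)} = -4 + \frac{M - 2}{M + M} = -4 + \frac{-2 + M}{2 M}$)
$V{\left(q,J \right)} = - \frac{1}{5}$ ($V{\left(q,J \right)} = \frac{1}{-4 - 1} = \frac{1}{-5} = - \frac{1}{5}$)
$\left(-1 - 6\right) 1 V{\left(c{\left(-5 \right)},3 \right)} = \left(-1 - 6\right) 1 \left(- \frac{1}{5}\right) = \left(-7\right) 1 \left(- \frac{1}{5}\right) = \left(-7\right) \left(- \frac{1}{5}\right) = \frac{7}{5}$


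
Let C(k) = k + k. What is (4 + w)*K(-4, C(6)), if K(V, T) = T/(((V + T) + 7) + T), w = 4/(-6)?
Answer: 40/27 ≈ 1.4815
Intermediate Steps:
w = -⅔ (w = 4*(-⅙) = -⅔ ≈ -0.66667)
C(k) = 2*k
K(V, T) = T/(7 + V + 2*T) (K(V, T) = T/(((T + V) + 7) + T) = T/((7 + T + V) + T) = T/(7 + V + 2*T))
(4 + w)*K(-4, C(6)) = (4 - ⅔)*((2*6)/(7 - 4 + 2*(2*6))) = 10*(12/(7 - 4 + 2*12))/3 = 10*(12/(7 - 4 + 24))/3 = 10*(12/27)/3 = 10*(12*(1/27))/3 = (10/3)*(4/9) = 40/27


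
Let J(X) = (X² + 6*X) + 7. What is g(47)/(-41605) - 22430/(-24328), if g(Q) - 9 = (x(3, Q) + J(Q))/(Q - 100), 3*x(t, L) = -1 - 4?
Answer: 74263101437/80467231980 ≈ 0.92290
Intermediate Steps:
x(t, L) = -5/3 (x(t, L) = (-1 - 4)/3 = (⅓)*(-5) = -5/3)
J(X) = 7 + X² + 6*X
g(Q) = 9 + (16/3 + Q² + 6*Q)/(-100 + Q) (g(Q) = 9 + (-5/3 + (7 + Q² + 6*Q))/(Q - 100) = 9 + (16/3 + Q² + 6*Q)/(-100 + Q))
g(47)/(-41605) - 22430/(-24328) = ((-2684/3 + 47² + 15*47)/(-100 + 47))/(-41605) - 22430/(-24328) = ((-2684/3 + 2209 + 705)/(-53))*(-1/41605) - 22430*(-1/24328) = -1/53*6058/3*(-1/41605) + 11215/12164 = -6058/159*(-1/41605) + 11215/12164 = 6058/6615195 + 11215/12164 = 74263101437/80467231980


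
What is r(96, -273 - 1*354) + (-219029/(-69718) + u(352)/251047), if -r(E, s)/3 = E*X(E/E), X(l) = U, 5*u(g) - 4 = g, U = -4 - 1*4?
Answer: 201903697160343/87512473730 ≈ 2307.1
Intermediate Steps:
U = -8 (U = -4 - 4 = -8)
u(g) = ⅘ + g/5
X(l) = -8
r(E, s) = 24*E (r(E, s) = -3*E*(-8) = -(-24)*E = 24*E)
r(96, -273 - 1*354) + (-219029/(-69718) + u(352)/251047) = 24*96 + (-219029/(-69718) + (⅘ + (⅕)*352)/251047) = 2304 + (-219029*(-1/69718) + (⅘ + 352/5)*(1/251047)) = 2304 + (219029/69718 + (356/5)*(1/251047)) = 2304 + (219029/69718 + 356/1255235) = 2304 + 274957686423/87512473730 = 201903697160343/87512473730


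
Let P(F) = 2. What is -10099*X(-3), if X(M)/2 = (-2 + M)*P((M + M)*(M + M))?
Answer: 201980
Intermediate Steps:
X(M) = -8 + 4*M (X(M) = 2*((-2 + M)*2) = 2*(-4 + 2*M) = -8 + 4*M)
-10099*X(-3) = -10099*(-8 + 4*(-3)) = -10099*(-8 - 12) = -10099*(-20) = 201980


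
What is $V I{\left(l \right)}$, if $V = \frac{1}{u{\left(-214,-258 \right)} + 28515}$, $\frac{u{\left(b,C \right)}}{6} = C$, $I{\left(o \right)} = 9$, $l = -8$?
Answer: $\frac{3}{8989} \approx 0.00033374$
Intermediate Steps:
$u{\left(b,C \right)} = 6 C$
$V = \frac{1}{26967}$ ($V = \frac{1}{6 \left(-258\right) + 28515} = \frac{1}{-1548 + 28515} = \frac{1}{26967} \approx 3.7082 \cdot 10^{-5}$)
$V I{\left(l \right)} = \frac{1}{26967} \cdot 9 = \frac{3}{8989}$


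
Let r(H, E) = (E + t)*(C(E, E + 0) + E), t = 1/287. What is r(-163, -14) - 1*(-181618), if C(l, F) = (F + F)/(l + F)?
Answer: 52176587/287 ≈ 1.8180e+5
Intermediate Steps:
C(l, F) = 2*F/(F + l) (C(l, F) = (2*F)/(F + l) = 2*F/(F + l))
t = 1/287 ≈ 0.0034843
r(H, E) = (1 + E)*(1/287 + E) (r(H, E) = (E + 1/287)*(2*(E + 0)/((E + 0) + E) + E) = (1/287 + E)*(2*E/(E + E) + E) = (1/287 + E)*(2*E/((2*E)) + E) = (1/287 + E)*(2*E*(1/(2*E)) + E) = (1/287 + E)*(1 + E) = (1 + E)*(1/287 + E))
r(-163, -14) - 1*(-181618) = (1/287 + (-14)² + (288/287)*(-14)) - 1*(-181618) = (1/287 + 196 - 576/41) + 181618 = 52221/287 + 181618 = 52176587/287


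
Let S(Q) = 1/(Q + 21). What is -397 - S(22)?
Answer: -17072/43 ≈ -397.02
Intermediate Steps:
S(Q) = 1/(21 + Q)
-397 - S(22) = -397 - 1/(21 + 22) = -397 - 1/43 = -17072/43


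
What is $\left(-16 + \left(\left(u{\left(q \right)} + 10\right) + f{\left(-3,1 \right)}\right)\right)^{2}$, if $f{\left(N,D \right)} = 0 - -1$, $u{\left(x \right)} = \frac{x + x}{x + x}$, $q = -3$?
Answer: $16$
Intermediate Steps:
$u{\left(x \right)} = 1$ ($u{\left(x \right)} = \frac{2 x}{2 x} = 2 x \frac{1}{2 x} = 1$)
$f{\left(N,D \right)} = 1$ ($f{\left(N,D \right)} = 0 + 1 = 1$)
$\left(-16 + \left(\left(u{\left(q \right)} + 10\right) + f{\left(-3,1 \right)}\right)\right)^{2} = \left(-16 + \left(\left(1 + 10\right) + 1\right)\right)^{2} = \left(-16 + \left(11 + 1\right)\right)^{2} = \left(-16 + 12\right)^{2} = \left(-4\right)^{2} = 16$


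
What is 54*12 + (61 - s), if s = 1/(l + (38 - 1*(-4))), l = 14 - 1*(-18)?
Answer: 52465/74 ≈ 708.99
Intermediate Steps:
l = 32 (l = 14 + 18 = 32)
s = 1/74 (s = 1/(32 + (38 - 1*(-4))) = 1/(32 + (38 + 4)) = 1/(32 + 42) = 1/74 ≈ 0.013514)
54*12 + (61 - s) = 54*12 + (61 - 1*1/74) = 648 + (61 - 1/74) = 648 + 4513/74 = 52465/74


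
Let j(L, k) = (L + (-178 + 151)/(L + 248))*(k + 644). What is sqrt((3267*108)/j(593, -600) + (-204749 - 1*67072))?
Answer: I*sqrt(67595183403139722)/498686 ≈ 521.35*I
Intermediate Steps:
j(L, k) = (644 + k)*(L - 27/(248 + L)) (j(L, k) = (L - 27/(248 + L))*(644 + k) = (644 + k)*(L - 27/(248 + L)))
sqrt((3267*108)/j(593, -600) + (-204749 - 1*67072)) = sqrt((3267*108)/(((-17388 - 27*(-600) + 644*593**2 + 159712*593 - 600*593**2 + 248*593*(-600))/(248 + 593))) + (-204749 - 1*67072)) = sqrt(352836/(((-17388 + 16200 + 644*351649 + 94709216 - 600*351649 - 88238400)/841)) + (-204749 - 67072)) = sqrt(352836/(((-17388 + 16200 + 226461956 + 94709216 - 210989400 - 88238400)/841)) - 271821) = sqrt(352836/(((1/841)*21942184)) - 271821) = sqrt(352836/(21942184/841) - 271821) = sqrt(352836*(841/21942184) - 271821) = sqrt(6743979/498686 - 271821) = sqrt(-135546583227/498686) = I*sqrt(67595183403139722)/498686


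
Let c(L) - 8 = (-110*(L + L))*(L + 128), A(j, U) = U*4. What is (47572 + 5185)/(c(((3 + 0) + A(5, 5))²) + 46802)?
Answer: -52757/76414850 ≈ -0.00069040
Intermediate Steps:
A(j, U) = 4*U
c(L) = 8 - 220*L*(128 + L) (c(L) = 8 + (-110*(L + L))*(L + 128) = 8 + (-220*L)*(128 + L) = 8 - 220*L*(128 + L))
(47572 + 5185)/(c(((3 + 0) + A(5, 5))²) + 46802) = (47572 + 5185)/((8 - 28160*((3 + 0) + 4*5)² - 220*((3 + 0) + 4*5)⁴) + 46802) = 52757/((8 - 28160*(3 + 20)² - 220*(3 + 20)⁴) + 46802) = 52757/((8 - 28160*23² - 220*(23²)²) + 46802) = 52757/((8 - 28160*529 - 220*529²) + 46802) = 52757/((8 - 14896640 - 220*279841) + 46802) = 52757/((8 - 14896640 - 61565020) + 46802) = 52757/(-76461652 + 46802) = 52757/(-76414850) = 52757*(-1/76414850) = -52757/76414850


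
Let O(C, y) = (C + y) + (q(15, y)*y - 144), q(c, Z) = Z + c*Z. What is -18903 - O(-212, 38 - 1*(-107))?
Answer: -355092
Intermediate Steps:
q(c, Z) = Z + Z*c
O(C, y) = -144 + C + y + 16*y**2 (O(C, y) = (C + y) + ((y*(1 + 15))*y - 144) = (C + y) + ((y*16)*y - 144) = (C + y) + ((16*y)*y - 144) = (C + y) + (16*y**2 - 144) = (C + y) + (-144 + 16*y**2) = -144 + C + y + 16*y**2)
-18903 - O(-212, 38 - 1*(-107)) = -18903 - (-144 - 212 + (38 - 1*(-107)) + 16*(38 - 1*(-107))**2) = -18903 - (-144 - 212 + (38 + 107) + 16*(38 + 107)**2) = -18903 - (-144 - 212 + 145 + 16*145**2) = -18903 - (-144 - 212 + 145 + 16*21025) = -18903 - (-144 - 212 + 145 + 336400) = -18903 - 1*336189 = -18903 - 336189 = -355092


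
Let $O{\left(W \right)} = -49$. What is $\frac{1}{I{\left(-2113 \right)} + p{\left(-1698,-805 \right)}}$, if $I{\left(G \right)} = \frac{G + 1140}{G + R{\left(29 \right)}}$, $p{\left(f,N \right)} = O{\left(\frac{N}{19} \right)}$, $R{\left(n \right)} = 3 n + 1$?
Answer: $- \frac{2025}{98252} \approx -0.02061$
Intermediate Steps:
$R{\left(n \right)} = 1 + 3 n$
$p{\left(f,N \right)} = -49$
$I{\left(G \right)} = \frac{1140 + G}{88 + G}$ ($I{\left(G \right)} = \frac{G + 1140}{G + \left(1 + 3 \cdot 29\right)} = \frac{1140 + G}{G + \left(1 + 87\right)} = \frac{1140 + G}{G + 88} = \frac{1140 + G}{88 + G}$)
$\frac{1}{I{\left(-2113 \right)} + p{\left(-1698,-805 \right)}} = \frac{1}{\frac{1140 - 2113}{88 - 2113} - 49} = \frac{1}{\frac{1}{-2025} \left(-973\right) - 49} = \frac{1}{\left(- \frac{1}{2025}\right) \left(-973\right) - 49} = \frac{1}{\frac{973}{2025} - 49} = \frac{1}{- \frac{98252}{2025}} = - \frac{2025}{98252}$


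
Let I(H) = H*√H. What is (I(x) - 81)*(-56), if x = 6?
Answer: 4536 - 336*√6 ≈ 3713.0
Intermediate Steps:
I(H) = H^(3/2)
(I(x) - 81)*(-56) = (6^(3/2) - 81)*(-56) = (6*√6 - 81)*(-56) = (-81 + 6*√6)*(-56) = 4536 - 336*√6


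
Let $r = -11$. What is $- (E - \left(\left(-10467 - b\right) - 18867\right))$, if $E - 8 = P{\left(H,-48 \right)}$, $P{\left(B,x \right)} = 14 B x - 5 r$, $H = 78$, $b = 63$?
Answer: $22956$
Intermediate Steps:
$P{\left(B,x \right)} = 55 + 14 B x$ ($P{\left(B,x \right)} = 14 B x - -55 = 14 B x + 55 = 55 + 14 B x$)
$E = -52353$ ($E = 8 + \left(55 + 14 \cdot 78 \left(-48\right)\right) = 8 + \left(55 - 52416\right) = 8 - 52361 = -52353$)
$- (E - \left(\left(-10467 - b\right) - 18867\right)) = - (-52353 - \left(\left(-10467 - 63\right) - 18867\right)) = - (-52353 - \left(-10530 - 18867\right)) = - (-52353 - -29397) = - (-52353 + 29397) = \left(-1\right) \left(-22956\right) = 22956$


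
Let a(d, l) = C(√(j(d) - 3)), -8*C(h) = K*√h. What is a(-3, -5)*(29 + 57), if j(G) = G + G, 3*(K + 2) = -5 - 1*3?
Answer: 301*√3*√I/6 ≈ 61.441 + 61.441*I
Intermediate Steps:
K = -14/3 (K = -2 + (-5 - 1*3)/3 = -2 + (-5 - 3)/3 = -2 + (⅓)*(-8) = -2 - 8/3 = -14/3 ≈ -4.6667)
j(G) = 2*G
C(h) = 7*√h/12 (C(h) = -(-7)*√h/12 = 7*√h/12)
a(d, l) = 7*(-3 + 2*d)^(¼)/12 (a(d, l) = 7*√(√(2*d - 3))/12 = 7*√(√(-3 + 2*d))/12 = 7*(-3 + 2*d)^(¼)/12)
a(-3, -5)*(29 + 57) = (7*(-3 + 2*(-3))^(¼)/12)*(29 + 57) = (7*(-3 - 6)^(¼)/12)*86 = (7*(-9)^(¼)/12)*86 = (7*((-1)^(¼)*√3)/12)*86 = (7*(-1)^(¼)*√3/12)*86 = 301*(-1)^(¼)*√3/6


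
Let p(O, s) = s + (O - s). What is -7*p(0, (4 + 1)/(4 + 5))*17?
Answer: 0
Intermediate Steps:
p(O, s) = O
-7*p(0, (4 + 1)/(4 + 5))*17 = -7*0*17 = 0*17 = 0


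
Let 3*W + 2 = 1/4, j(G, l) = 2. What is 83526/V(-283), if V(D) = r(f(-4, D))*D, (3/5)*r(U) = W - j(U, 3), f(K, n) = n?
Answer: 3006936/43865 ≈ 68.550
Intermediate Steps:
W = -7/12 (W = -⅔ + (⅓)/4 = -⅔ + (⅓)*(¼) = -⅔ + 1/12 = -7/12 ≈ -0.58333)
r(U) = -155/36 (r(U) = 5*(-7/12 - 1*2)/3 = 5*(-7/12 - 2)/3 = (5/3)*(-31/12) = -155/36)
V(D) = -155*D/36
83526/V(-283) = 83526/((-155/36*(-283))) = 83526/(43865/36) = 83526*(36/43865) = 3006936/43865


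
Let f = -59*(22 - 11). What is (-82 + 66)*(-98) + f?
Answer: 919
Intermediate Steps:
f = -649 (f = -59*11 = -649)
(-82 + 66)*(-98) + f = (-82 + 66)*(-98) - 649 = -16*(-98) - 649 = 1568 - 649 = 919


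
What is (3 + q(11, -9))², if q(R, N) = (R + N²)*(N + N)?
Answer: 2732409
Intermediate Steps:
q(R, N) = 2*N*(R + N²) (q(R, N) = (R + N²)*(2*N) = 2*N*(R + N²))
(3 + q(11, -9))² = (3 + 2*(-9)*(11 + (-9)²))² = (3 + 2*(-9)*(11 + 81))² = (3 + 2*(-9)*92)² = (3 - 1656)² = (-1653)² = 2732409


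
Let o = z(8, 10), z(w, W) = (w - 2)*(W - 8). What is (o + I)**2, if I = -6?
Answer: 36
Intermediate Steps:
z(w, W) = (-8 + W)*(-2 + w) (z(w, W) = (-2 + w)*(-8 + W) = (-8 + W)*(-2 + w))
o = 12 (o = 16 - 8*8 - 2*10 + 10*8 = 16 - 64 - 20 + 80 = 12)
(o + I)**2 = (12 - 6)**2 = 6**2 = 36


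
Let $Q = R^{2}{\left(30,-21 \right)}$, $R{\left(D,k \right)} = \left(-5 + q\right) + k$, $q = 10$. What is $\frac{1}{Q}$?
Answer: $\frac{1}{256} \approx 0.0039063$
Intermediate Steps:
$R{\left(D,k \right)} = 5 + k$ ($R{\left(D,k \right)} = \left(-5 + 10\right) + k = 5 + k$)
$Q = 256$ ($Q = \left(5 - 21\right)^{2} = \left(-16\right)^{2} = 256$)
$\frac{1}{Q} = \frac{1}{256}$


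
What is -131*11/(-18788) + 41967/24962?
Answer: 5353547/3045364 ≈ 1.7579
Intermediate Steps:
-131*11/(-18788) + 41967/24962 = -1441*(-1/18788) + 41967*(1/24962) = 131/1708 + 41967/24962 = 5353547/3045364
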